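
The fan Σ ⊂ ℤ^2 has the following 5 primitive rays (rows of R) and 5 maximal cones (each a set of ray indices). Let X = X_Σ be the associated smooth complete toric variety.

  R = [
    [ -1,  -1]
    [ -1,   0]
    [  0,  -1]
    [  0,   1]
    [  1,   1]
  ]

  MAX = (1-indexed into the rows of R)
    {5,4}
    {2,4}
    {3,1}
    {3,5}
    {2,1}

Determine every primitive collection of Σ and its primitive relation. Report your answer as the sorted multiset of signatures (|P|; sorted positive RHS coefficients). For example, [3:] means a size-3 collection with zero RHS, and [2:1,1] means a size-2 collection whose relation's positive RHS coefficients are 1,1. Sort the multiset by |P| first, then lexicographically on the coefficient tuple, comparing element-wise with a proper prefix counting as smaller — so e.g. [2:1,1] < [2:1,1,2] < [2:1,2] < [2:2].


Minimal non-faces — 5 found among 5 rays, 5 max cones:

  P={1,5}:  v_{1} + v_{5} = 0  ⇒ sig = [2:]
  P={3,4}:  v_{3} + v_{4} = 0  ⇒ sig = [2:]
  P={1,4}:  v_{1} + v_{4} = v_{2}  ⇒ sig = [2:1]
  P={2,3}:  v_{2} + v_{3} = v_{1}  ⇒ sig = [2:1]
  P={2,5}:  v_{2} + v_{5} = v_{4}  ⇒ sig = [2:1]

Hence PRS(X_Σ) =
    |P|=2: 5 collections, coeffs (), (), (1), (1), (1)


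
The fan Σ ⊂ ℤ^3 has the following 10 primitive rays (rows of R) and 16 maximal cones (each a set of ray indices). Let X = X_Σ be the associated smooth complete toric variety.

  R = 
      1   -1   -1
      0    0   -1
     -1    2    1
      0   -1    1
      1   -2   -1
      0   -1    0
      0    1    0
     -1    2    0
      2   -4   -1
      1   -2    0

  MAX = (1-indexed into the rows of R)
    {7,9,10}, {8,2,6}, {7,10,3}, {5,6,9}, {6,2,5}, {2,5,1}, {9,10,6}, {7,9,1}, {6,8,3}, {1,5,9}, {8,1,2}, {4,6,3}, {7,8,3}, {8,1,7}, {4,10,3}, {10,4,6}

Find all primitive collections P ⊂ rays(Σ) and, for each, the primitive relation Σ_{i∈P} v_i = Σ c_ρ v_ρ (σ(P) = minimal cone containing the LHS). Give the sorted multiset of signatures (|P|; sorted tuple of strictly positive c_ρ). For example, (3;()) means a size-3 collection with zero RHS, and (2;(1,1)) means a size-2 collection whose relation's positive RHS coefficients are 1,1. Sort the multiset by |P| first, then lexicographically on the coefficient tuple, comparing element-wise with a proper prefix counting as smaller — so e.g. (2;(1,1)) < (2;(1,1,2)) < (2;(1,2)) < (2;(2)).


22 minimal non-faces of Δ(Σ) (on 10 rays):

  {3,5}:  v_{3} + v_{5} = 0  ⟹  sig = (2;())
  {6,7}:  v_{6} + v_{7} = 0  ⟹  sig = (2;())
  {8,10}:  v_{8} + v_{10} = 0  ⟹  sig = (2;())
  {1,3}:  v_{1} + v_{3} = v_{7}  ⟹  sig = (2;(1))
  {1,4}:  v_{1} + v_{4} = v_{10}  ⟹  sig = (2;(1))
  {1,6}:  v_{1} + v_{6} = v_{5}  ⟹  sig = (2;(1))
  {2,3}:  v_{2} + v_{3} = v_{8}  ⟹  sig = (2;(1))
  {2,4}:  v_{2} + v_{4} = v_{6}  ⟹  sig = (2;(1))
  {2,10}:  v_{2} + v_{10} = v_{5}  ⟹  sig = (2;(1))
  {3,9}:  v_{3} + v_{9} = v_{10}  ⟹  sig = (2;(1))
  {5,7}:  v_{5} + v_{7} = v_{1}  ⟹  sig = (2;(1))
  {5,8}:  v_{5} + v_{8} = v_{2}  ⟹  sig = (2;(1))
  {5,10}:  v_{5} + v_{10} = v_{9}  ⟹  sig = (2;(1))
  {8,9}:  v_{8} + v_{9} = v_{5}  ⟹  sig = (2;(1))
  {1,10}:  v_{1} + v_{10} = v_{7} + v_{9}  ⟹  sig = (2;(1,1))
  {2,7}:  v_{2} + v_{7} = v_{1} + v_{8}  ⟹  sig = (2;(1,1))
  {4,5}:  v_{4} + v_{5} = v_{6} + v_{10}  ⟹  sig = (2;(1,1))
  {4,7}:  v_{4} + v_{7} = v_{3} + v_{10}  ⟹  sig = (2;(1,1))
  {4,8}:  v_{4} + v_{8} = v_{3} + v_{6}  ⟹  sig = (2;(1,1))
  {4,9}:  v_{4} + v_{9} = v_{6} + 2·v_{10}  ⟹  sig = (2;(1,2))
  {2,9}:  v_{2} + v_{9} = 2·v_{5}  ⟹  sig = (2;(2))
  {3,6,10}:  v_{3} + v_{6} + v_{10} = v_{4}  ⟹  sig = (3;(1))

Hence PRS(X_Σ) =
{ (2;()) ×3,  (2;(1)) ×11,  (2;(1,1)) ×5,  (2;(1,2)),  (2;(2)),  (3;(1)) }


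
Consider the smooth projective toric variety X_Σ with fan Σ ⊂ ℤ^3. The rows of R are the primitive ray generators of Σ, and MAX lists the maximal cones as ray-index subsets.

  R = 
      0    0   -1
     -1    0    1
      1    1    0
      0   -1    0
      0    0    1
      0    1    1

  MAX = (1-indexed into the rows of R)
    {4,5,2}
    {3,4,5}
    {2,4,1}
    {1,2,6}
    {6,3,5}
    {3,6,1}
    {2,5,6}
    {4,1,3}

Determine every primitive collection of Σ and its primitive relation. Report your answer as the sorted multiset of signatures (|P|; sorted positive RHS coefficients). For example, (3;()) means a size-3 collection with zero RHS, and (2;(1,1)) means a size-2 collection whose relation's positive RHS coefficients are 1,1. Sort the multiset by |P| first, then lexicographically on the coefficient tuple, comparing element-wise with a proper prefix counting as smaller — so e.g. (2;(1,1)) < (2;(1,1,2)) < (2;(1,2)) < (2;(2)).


Δ(Σ) — 6 vertices, 3 min non-faces:

  • {1,5}:  v_{1} + v_{5} = 0  →  sig = (2;())
  • {2,3}:  v_{2} + v_{3} = v_{6}  →  sig = (2;(1))
  • {4,6}:  v_{4} + v_{6} = v_{5}  →  sig = (2;(1))

Hence PRS(X_Σ) =
{ (2;()),  (2;(1)) ×2 }


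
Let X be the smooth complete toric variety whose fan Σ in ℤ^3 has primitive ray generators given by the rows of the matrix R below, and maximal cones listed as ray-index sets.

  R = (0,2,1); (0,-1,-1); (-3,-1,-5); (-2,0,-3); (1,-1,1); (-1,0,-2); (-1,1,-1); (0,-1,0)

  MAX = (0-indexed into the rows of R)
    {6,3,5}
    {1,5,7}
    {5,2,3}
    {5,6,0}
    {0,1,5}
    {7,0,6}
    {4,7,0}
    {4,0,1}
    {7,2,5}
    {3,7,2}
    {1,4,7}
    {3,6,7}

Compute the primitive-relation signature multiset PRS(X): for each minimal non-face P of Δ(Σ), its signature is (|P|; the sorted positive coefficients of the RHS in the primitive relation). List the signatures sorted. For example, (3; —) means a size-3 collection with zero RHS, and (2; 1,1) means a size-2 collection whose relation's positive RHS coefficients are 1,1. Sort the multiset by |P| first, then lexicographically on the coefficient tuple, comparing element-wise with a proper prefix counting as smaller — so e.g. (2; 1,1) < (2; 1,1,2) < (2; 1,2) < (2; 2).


14 minimal non-faces of Δ(Σ) (on 8 rays):

  • {4,6}:  v_{4} + v_{6} = 0  ⟹  sig = (2; —)
  • {1,6}:  v_{1} + v_{6} = v_{5}  ⟹  sig = (2; 1)
  • {4,5}:  v_{4} + v_{5} = v_{1}  ⟹  sig = (2; 1)
  • {0,2}:  v_{0} + v_{2} = v_{3} + v_{6}  ⟹  sig = (2; 1,1)
  • {3,4}:  v_{3} + v_{4} = v_{5} + v_{7}  ⟹  sig = (2; 1,1)
  • {1,3}:  v_{1} + v_{3} = 2·v_{5} + v_{7}  ⟹  sig = (2; 1,2)
  • {0,3}:  v_{0} + v_{3} = 2·v_{6}  ⟹  sig = (2; 2)
  • {2,6}:  v_{2} + v_{6} = 2·v_{3}  ⟹  sig = (2; 2)
  • {2,4}:  v_{2} + v_{4} = 2·v_{5} + 2·v_{7}  ⟹  sig = (2; 2,2)
  • {1,2}:  v_{1} + v_{2} = 3·v_{5} + 2·v_{7}  ⟹  sig = (2; 2,3)
  • {0,1,7}:  v_{0} + v_{1} + v_{7} = 0  ⟹  sig = (3; —)
  • {0,5,7}:  v_{0} + v_{5} + v_{7} = v_{6}  ⟹  sig = (3; 1)
  • {3,5,7}:  v_{3} + v_{5} + v_{7} = v_{2}  ⟹  sig = (3; 1)
  • {5,6,7}:  v_{5} + v_{6} + v_{7} = v_{3}  ⟹  sig = (3; 1)

Signatures (|P|; sorted positive RHS coefficients), sorted:
{ (2; —),  (2; 1) ×2,  (2; 1,1) ×2,  (2; 1,2),  (2; 2) ×2,  (2; 2,2),  (2; 2,3),  (3; —),  (3; 1) ×3 }


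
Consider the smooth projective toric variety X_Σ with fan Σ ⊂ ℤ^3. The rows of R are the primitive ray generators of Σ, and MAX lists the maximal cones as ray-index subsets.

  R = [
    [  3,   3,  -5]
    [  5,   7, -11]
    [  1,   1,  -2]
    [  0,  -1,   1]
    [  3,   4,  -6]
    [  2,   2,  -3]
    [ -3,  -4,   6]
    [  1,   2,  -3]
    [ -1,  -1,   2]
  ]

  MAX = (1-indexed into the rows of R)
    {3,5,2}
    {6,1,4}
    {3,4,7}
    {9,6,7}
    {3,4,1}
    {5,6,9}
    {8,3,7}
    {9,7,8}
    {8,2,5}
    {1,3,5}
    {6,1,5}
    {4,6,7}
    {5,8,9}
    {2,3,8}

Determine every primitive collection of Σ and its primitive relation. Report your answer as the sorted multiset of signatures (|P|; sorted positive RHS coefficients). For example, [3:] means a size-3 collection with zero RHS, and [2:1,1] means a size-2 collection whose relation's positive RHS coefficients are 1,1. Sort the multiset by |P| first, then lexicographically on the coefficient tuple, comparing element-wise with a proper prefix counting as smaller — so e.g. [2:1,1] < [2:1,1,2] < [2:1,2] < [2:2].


The 16 primitive collections of Σ (r=9, n=3):

  {3,9}:  v_{3} + v_{9} = 0 ; sig = [2:]
  {5,7}:  v_{5} + v_{7} = 0 ; sig = [2:]
  {1,7}:  v_{1} + v_{7} = v_{4} ; sig = [2:1]
  {1,9}:  v_{1} + v_{9} = v_{6} ; sig = [2:1]
  {3,6}:  v_{3} + v_{6} = v_{1} ; sig = [2:1]
  {4,5}:  v_{4} + v_{5} = v_{1} ; sig = [2:1]
  {4,8}:  v_{4} + v_{8} = v_{3} ; sig = [2:1]
  {6,8}:  v_{6} + v_{8} = v_{5} ; sig = [2:1]
  {1,8}:  v_{1} + v_{8} = v_{3} + v_{5} ; sig = [2:1,1]
  {2,7}:  v_{2} + v_{7} = v_{3} + v_{8} ; sig = [2:1,1]
  {2,9}:  v_{2} + v_{9} = v_{5} + v_{8} ; sig = [2:1,1]
  {4,9}:  v_{4} + v_{9} = v_{6} + v_{7} ; sig = [2:1,1]
  {2,4}:  v_{2} + v_{4} = 2·v_{3} + v_{5} ; sig = [2:1,2]
  {2,6}:  v_{2} + v_{6} = v_{3} + 2·v_{5} ; sig = [2:1,2]
  {1,2}:  v_{1} + v_{2} = 2·v_{3} + 2·v_{5} ; sig = [2:2,2]
  {3,5,8}:  v_{3} + v_{5} + v_{8} = v_{2} ; sig = [3:1]

Sorted signature multiset PRS(X):
[[2:], [2:], [2:1], [2:1], [2:1], [2:1], [2:1], [2:1], [2:1,1], [2:1,1], [2:1,1], [2:1,1], [2:1,2], [2:1,2], [2:2,2], [3:1]]


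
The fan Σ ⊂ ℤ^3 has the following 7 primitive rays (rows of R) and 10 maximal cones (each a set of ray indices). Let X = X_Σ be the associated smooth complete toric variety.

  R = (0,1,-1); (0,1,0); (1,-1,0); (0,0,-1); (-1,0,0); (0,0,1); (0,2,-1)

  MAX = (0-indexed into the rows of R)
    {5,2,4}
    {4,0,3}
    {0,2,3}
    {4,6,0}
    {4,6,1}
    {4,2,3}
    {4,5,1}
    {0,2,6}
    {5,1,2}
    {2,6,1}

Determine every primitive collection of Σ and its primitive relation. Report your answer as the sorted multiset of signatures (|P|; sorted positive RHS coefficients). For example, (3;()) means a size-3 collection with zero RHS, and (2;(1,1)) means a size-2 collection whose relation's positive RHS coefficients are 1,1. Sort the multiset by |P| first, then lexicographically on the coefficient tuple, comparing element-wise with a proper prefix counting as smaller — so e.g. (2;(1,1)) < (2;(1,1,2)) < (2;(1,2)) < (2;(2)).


9 minimal non-faces of Δ(Σ) (on 7 rays):

  • {3,5}:  v_{3} + v_{5} = 0 ; sig = (2;())
  • {0,1}:  v_{0} + v_{1} = v_{6} ; sig = (2;(1))
  • {0,5}:  v_{0} + v_{5} = v_{1} ; sig = (2;(1))
  • {1,3}:  v_{1} + v_{3} = v_{0} ; sig = (2;(1))
  • {3,6}:  v_{3} + v_{6} = 2·v_{0} ; sig = (2;(2))
  • {5,6}:  v_{5} + v_{6} = 2·v_{1} ; sig = (2;(2))
  • {1,2,4}:  v_{1} + v_{2} + v_{4} = 0 ; sig = (3;())
  • {0,2,4}:  v_{0} + v_{2} + v_{4} = v_{3} ; sig = (3;(1))
  • {2,4,6}:  v_{2} + v_{4} + v_{6} = v_{0} ; sig = (3;(1))

so the primitive-relation signature multiset is
{ (2;()),  (2;(1)) ×3,  (2;(2)) ×2,  (3;()),  (3;(1)) ×2 }


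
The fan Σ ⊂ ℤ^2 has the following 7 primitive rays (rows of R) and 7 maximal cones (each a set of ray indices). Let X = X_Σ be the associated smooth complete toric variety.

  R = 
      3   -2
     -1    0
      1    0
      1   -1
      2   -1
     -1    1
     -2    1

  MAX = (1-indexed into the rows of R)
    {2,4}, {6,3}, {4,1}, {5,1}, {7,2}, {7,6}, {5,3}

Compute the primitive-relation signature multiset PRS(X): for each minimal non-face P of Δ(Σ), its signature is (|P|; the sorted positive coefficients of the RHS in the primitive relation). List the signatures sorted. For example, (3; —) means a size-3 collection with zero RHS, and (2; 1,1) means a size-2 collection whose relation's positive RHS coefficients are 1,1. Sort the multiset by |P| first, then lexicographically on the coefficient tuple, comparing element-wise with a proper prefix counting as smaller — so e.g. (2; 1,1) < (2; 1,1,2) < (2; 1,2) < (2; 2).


Δ(Σ) — 7 vertices, 14 min non-faces:

  P={2,3}:  v_{2} + v_{3} = 0  ⇒ sig = (2; —)
  P={4,6}:  v_{4} + v_{6} = 0  ⇒ sig = (2; —)
  P={5,7}:  v_{5} + v_{7} = 0  ⇒ sig = (2; —)
  P={1,6}:  v_{1} + v_{6} = v_{5}  ⇒ sig = (2; 1)
  P={1,7}:  v_{1} + v_{7} = v_{4}  ⇒ sig = (2; 1)
  P={2,5}:  v_{2} + v_{5} = v_{4}  ⇒ sig = (2; 1)
  P={2,6}:  v_{2} + v_{6} = v_{7}  ⇒ sig = (2; 1)
  P={3,4}:  v_{3} + v_{4} = v_{5}  ⇒ sig = (2; 1)
  P={3,7}:  v_{3} + v_{7} = v_{6}  ⇒ sig = (2; 1)
  P={4,5}:  v_{4} + v_{5} = v_{1}  ⇒ sig = (2; 1)
  P={4,7}:  v_{4} + v_{7} = v_{2}  ⇒ sig = (2; 1)
  P={5,6}:  v_{5} + v_{6} = v_{3}  ⇒ sig = (2; 1)
  P={1,2}:  v_{1} + v_{2} = 2·v_{4}  ⇒ sig = (2; 2)
  P={1,3}:  v_{1} + v_{3} = 2·v_{5}  ⇒ sig = (2; 2)

Sorted signature multiset PRS(X):
[(2; —), (2; —), (2; —), (2; 1), (2; 1), (2; 1), (2; 1), (2; 1), (2; 1), (2; 1), (2; 1), (2; 1), (2; 2), (2; 2)]


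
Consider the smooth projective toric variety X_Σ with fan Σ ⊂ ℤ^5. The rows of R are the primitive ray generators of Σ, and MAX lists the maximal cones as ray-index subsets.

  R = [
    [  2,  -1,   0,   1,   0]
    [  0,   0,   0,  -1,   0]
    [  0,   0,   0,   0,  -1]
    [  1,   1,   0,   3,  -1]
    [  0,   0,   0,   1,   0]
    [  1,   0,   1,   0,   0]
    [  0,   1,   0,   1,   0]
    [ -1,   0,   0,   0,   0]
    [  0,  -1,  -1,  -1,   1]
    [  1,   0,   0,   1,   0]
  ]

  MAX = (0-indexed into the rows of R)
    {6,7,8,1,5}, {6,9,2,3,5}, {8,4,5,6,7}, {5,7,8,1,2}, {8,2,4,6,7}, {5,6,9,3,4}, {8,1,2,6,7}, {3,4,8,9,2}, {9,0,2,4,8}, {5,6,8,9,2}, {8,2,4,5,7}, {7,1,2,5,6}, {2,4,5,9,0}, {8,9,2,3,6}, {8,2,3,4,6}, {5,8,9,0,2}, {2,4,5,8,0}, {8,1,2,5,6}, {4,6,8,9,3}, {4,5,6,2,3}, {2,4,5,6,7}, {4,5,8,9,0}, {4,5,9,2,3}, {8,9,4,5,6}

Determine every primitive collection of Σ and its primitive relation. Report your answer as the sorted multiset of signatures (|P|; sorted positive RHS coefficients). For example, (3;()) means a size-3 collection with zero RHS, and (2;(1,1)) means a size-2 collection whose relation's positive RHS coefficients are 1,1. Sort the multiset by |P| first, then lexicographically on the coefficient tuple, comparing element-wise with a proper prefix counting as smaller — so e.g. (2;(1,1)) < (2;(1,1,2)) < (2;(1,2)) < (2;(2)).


14 collections generate NE(X_Σ); each relation:

  P={1,4}:  v_{1} + v_{4} = 0  ⟹  sig = (2;())
  P={7,9}:  v_{7} + v_{9} = v_{4}  ⟹  sig = (2;(1))
  P={1,3}:  v_{1} + v_{3} = v_{2} + v_{6} + v_{9}  ⟹  sig = (2;(1,1,1))
  P={0,1}:  v_{0} + v_{1} = v_{2} + v_{5} + v_{8} + v_{9}  ⟹  sig = (2;(1,1,1,1))
  P={1,9}:  v_{1} + v_{9} = v_{2} + v_{5} + v_{6} + v_{8}  ⟹  sig = (2;(1,1,1,1))
  P={0,7}:  v_{0} + v_{7} = v_{2} + 2·v_{4} + v_{5} + v_{8}  ⟹  sig = (2;(1,1,1,2))
  P={3,7}:  v_{3} + v_{7} = v_{2} + 2·v_{4} + v_{6}  ⟹  sig = (2;(1,1,2))
  P={0,3}:  v_{0} + v_{3} = v_{2} + v_{4} + 3·v_{9}  ⟹  sig = (2;(1,1,3))
  P={0,6}:  v_{0} + v_{6} = 2·v_{9}  ⟹  sig = (2;(2))
  P={3,5,8}:  v_{3} + v_{5} + v_{8} = 2·v_{9}  ⟹  sig = (3;(2))
  P={2,4,6,9}:  v_{2} + v_{4} + v_{6} + v_{9} = v_{3}  ⟹  sig = (4;(1))
  P={2,5,6,7,8}:  v_{2} + v_{5} + v_{6} + v_{7} + v_{8} = 0  ⟹  sig = (5;())
  P={2,4,5,6,8}:  v_{2} + v_{4} + v_{5} + v_{6} + v_{8} = v_{9}  ⟹  sig = (5;(1))
  P={2,4,5,8,9}:  v_{2} + v_{4} + v_{5} + v_{8} + v_{9} = v_{0}  ⟹  sig = (5;(1))

Hence PRS(X_Σ) =
{ (2;()),  (2;(1)),  (2;(1,1,1)),  (2;(1,1,1,1)) ×2,  (2;(1,1,1,2)),  (2;(1,1,2)),  (2;(1,1,3)),  (2;(2)),  (3;(2)),  (4;(1)),  (5;()),  (5;(1)) ×2 }


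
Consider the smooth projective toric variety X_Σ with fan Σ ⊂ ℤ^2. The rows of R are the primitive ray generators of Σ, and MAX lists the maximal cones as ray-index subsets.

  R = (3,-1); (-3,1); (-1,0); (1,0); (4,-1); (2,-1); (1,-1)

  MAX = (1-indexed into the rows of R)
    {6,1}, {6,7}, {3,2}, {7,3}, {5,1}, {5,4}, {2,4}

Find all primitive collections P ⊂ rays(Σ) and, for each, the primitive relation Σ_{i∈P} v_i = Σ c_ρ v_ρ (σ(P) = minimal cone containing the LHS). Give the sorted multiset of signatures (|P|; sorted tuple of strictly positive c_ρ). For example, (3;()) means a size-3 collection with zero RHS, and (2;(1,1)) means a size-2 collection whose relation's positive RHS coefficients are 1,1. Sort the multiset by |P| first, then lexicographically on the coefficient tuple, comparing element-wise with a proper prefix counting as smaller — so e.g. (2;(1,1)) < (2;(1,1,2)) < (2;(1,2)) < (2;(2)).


The 14 primitive collections of Σ (r=7, n=2):

  P = {1,2}:  v_{1} + v_{2} = 0  ⟹  sig = (2;())
  P = {3,4}:  v_{3} + v_{4} = 0  ⟹  sig = (2;())
  P = {1,3}:  v_{1} + v_{3} = v_{6}  ⟹  sig = (2;(1))
  P = {1,4}:  v_{1} + v_{4} = v_{5}  ⟹  sig = (2;(1))
  P = {2,5}:  v_{2} + v_{5} = v_{4}  ⟹  sig = (2;(1))
  P = {2,6}:  v_{2} + v_{6} = v_{3}  ⟹  sig = (2;(1))
  P = {3,5}:  v_{3} + v_{5} = v_{1}  ⟹  sig = (2;(1))
  P = {3,6}:  v_{3} + v_{6} = v_{7}  ⟹  sig = (2;(1))
  P = {4,6}:  v_{4} + v_{6} = v_{1}  ⟹  sig = (2;(1))
  P = {4,7}:  v_{4} + v_{7} = v_{6}  ⟹  sig = (2;(1))
  P = {5,7}:  v_{5} + v_{7} = v_{1} + v_{6}  ⟹  sig = (2;(1,1))
  P = {1,7}:  v_{1} + v_{7} = 2·v_{6}  ⟹  sig = (2;(2))
  P = {2,7}:  v_{2} + v_{7} = 2·v_{3}  ⟹  sig = (2;(2))
  P = {5,6}:  v_{5} + v_{6} = 2·v_{1}  ⟹  sig = (2;(2))

so the primitive-relation signature multiset is
    |P|=2: 14 collections, coeffs (), (), (1), (1), (1), (1), (1), (1), (1), (1), (1,1), (2), (2), (2)


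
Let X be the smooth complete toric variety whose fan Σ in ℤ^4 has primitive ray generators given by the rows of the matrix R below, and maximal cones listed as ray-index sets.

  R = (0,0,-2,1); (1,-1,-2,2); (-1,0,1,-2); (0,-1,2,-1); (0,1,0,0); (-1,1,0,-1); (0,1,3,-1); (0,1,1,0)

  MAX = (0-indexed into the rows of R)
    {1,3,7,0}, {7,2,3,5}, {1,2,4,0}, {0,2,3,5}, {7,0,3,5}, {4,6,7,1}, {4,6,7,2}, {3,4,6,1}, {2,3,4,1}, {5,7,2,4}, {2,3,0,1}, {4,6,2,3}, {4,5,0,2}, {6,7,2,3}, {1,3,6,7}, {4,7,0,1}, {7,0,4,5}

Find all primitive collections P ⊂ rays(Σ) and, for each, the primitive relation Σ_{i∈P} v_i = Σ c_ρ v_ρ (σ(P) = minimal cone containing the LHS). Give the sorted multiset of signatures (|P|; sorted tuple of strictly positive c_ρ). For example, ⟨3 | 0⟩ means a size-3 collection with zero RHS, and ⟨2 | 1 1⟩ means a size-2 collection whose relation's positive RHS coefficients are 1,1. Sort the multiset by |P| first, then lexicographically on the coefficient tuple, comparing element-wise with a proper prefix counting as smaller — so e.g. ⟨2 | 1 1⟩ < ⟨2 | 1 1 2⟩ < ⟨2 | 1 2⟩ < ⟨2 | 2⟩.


9 minimal non-faces of Δ(Σ) (on 8 rays):

  P = {0,6}:  v_{0} + v_{6} = v_{7}  so sig = ⟨2 | 1⟩
  P = {1,5}:  v_{1} + v_{5} = v_{0}  so sig = ⟨2 | 1⟩
  P = {5,6}:  v_{5} + v_{6} = v_{2} + 2·v_{7}  so sig = ⟨2 | 1 2⟩
  P = {0,3,4}:  v_{0} + v_{3} + v_{4} = 0  so sig = ⟨3 | 0⟩
  P = {1,2,7}:  v_{1} + v_{2} + v_{7} = 0  so sig = ⟨3 | 0⟩
  P = {0,2,7}:  v_{0} + v_{2} + v_{7} = v_{5}  so sig = ⟨3 | 1⟩
  P = {3,4,7}:  v_{3} + v_{4} + v_{7} = v_{6}  so sig = ⟨3 | 1⟩
  P = {1,2,6}:  v_{1} + v_{2} + v_{6} = v_{3} + v_{4}  so sig = ⟨3 | 1 1⟩
  P = {3,4,5}:  v_{3} + v_{4} + v_{5} = v_{2} + v_{7}  so sig = ⟨3 | 1 1⟩

Sorted signature multiset PRS(X):
    ⟨2 | 1⟩
    ⟨2 | 1⟩
    ⟨2 | 1 2⟩
    ⟨3 | 0⟩
    ⟨3 | 0⟩
    ⟨3 | 1⟩
    ⟨3 | 1⟩
    ⟨3 | 1 1⟩
    ⟨3 | 1 1⟩


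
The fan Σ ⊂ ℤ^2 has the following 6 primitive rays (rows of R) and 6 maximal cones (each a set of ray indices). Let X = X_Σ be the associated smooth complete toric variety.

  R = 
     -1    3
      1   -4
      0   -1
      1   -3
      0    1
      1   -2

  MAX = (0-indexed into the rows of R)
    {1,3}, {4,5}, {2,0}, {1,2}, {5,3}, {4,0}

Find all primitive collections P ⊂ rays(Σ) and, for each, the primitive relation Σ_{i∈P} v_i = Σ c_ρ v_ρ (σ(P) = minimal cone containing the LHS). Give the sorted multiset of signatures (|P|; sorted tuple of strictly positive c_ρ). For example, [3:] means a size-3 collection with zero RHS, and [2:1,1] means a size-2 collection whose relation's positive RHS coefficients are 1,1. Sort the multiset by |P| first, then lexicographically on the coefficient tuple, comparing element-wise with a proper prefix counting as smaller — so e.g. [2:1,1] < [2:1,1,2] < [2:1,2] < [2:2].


9 minimal non-faces of Δ(Σ) (on 6 rays):

  • {0,3}:  v_{0} + v_{3} = 0  →  sig = [2:]
  • {2,4}:  v_{2} + v_{4} = 0  →  sig = [2:]
  • {0,1}:  v_{0} + v_{1} = v_{2}  →  sig = [2:1]
  • {0,5}:  v_{0} + v_{5} = v_{4}  →  sig = [2:1]
  • {1,4}:  v_{1} + v_{4} = v_{3}  →  sig = [2:1]
  • {2,3}:  v_{2} + v_{3} = v_{1}  →  sig = [2:1]
  • {2,5}:  v_{2} + v_{5} = v_{3}  →  sig = [2:1]
  • {3,4}:  v_{3} + v_{4} = v_{5}  →  sig = [2:1]
  • {1,5}:  v_{1} + v_{5} = 2·v_{3}  →  sig = [2:2]

so the primitive-relation signature multiset is
{ [2:] ×2,  [2:1] ×6,  [2:2] }


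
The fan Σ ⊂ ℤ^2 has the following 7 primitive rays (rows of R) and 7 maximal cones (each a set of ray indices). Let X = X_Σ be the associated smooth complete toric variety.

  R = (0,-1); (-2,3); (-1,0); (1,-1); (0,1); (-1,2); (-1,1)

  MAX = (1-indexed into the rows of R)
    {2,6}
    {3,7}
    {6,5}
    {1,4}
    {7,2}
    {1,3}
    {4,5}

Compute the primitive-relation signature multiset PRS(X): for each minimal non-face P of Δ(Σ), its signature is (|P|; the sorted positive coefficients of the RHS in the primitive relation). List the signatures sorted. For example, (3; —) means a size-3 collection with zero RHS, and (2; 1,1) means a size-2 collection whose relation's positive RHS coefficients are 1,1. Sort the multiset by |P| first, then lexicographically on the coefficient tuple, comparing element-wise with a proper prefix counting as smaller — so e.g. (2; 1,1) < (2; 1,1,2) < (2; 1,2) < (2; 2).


Σ has 14 primitive collections:

  P={1,5}:  v_{1} + v_{5} = 0  so sig = (2; —)
  P={4,7}:  v_{4} + v_{7} = 0  so sig = (2; —)
  P={1,6}:  v_{1} + v_{6} = v_{7}  so sig = (2; 1)
  P={1,7}:  v_{1} + v_{7} = v_{3}  so sig = (2; 1)
  P={2,4}:  v_{2} + v_{4} = v_{6}  so sig = (2; 1)
  P={3,4}:  v_{3} + v_{4} = v_{1}  so sig = (2; 1)
  P={3,5}:  v_{3} + v_{5} = v_{7}  so sig = (2; 1)
  P={4,6}:  v_{4} + v_{6} = v_{5}  so sig = (2; 1)
  P={5,7}:  v_{5} + v_{7} = v_{6}  so sig = (2; 1)
  P={6,7}:  v_{6} + v_{7} = v_{2}  so sig = (2; 1)
  P={1,2}:  v_{1} + v_{2} = 2·v_{7}  so sig = (2; 2)
  P={2,5}:  v_{2} + v_{5} = 2·v_{6}  so sig = (2; 2)
  P={3,6}:  v_{3} + v_{6} = 2·v_{7}  so sig = (2; 2)
  P={2,3}:  v_{2} + v_{3} = 3·v_{7}  so sig = (2; 3)

Signatures (|P|; sorted positive RHS coefficients), sorted:
{ (2; —) ×2,  (2; 1) ×8,  (2; 2) ×3,  (2; 3) }


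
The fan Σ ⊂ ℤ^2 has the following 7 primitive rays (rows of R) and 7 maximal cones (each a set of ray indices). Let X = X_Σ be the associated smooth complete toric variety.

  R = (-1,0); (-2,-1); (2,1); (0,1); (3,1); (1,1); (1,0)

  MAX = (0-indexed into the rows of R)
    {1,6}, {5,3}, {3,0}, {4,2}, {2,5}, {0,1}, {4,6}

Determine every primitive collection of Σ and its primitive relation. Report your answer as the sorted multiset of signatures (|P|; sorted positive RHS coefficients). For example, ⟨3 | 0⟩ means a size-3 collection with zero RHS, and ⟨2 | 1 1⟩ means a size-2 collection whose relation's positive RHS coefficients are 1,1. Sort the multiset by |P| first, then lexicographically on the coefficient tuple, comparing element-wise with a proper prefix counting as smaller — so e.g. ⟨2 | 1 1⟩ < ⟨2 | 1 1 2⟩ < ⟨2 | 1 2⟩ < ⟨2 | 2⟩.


14 collections generate NE(X_Σ); each relation:

  {0,6}:  v_{0} + v_{6} = 0  ⟹  sig = ⟨2 | 0⟩
  {1,2}:  v_{1} + v_{2} = 0  ⟹  sig = ⟨2 | 0⟩
  {0,2}:  v_{0} + v_{2} = v_{5}  ⟹  sig = ⟨2 | 1⟩
  {0,4}:  v_{0} + v_{4} = v_{2}  ⟹  sig = ⟨2 | 1⟩
  {0,5}:  v_{0} + v_{5} = v_{3}  ⟹  sig = ⟨2 | 1⟩
  {1,4}:  v_{1} + v_{4} = v_{6}  ⟹  sig = ⟨2 | 1⟩
  {1,5}:  v_{1} + v_{5} = v_{0}  ⟹  sig = ⟨2 | 1⟩
  {2,6}:  v_{2} + v_{6} = v_{4}  ⟹  sig = ⟨2 | 1⟩
  {3,6}:  v_{3} + v_{6} = v_{5}  ⟹  sig = ⟨2 | 1⟩
  {5,6}:  v_{5} + v_{6} = v_{2}  ⟹  sig = ⟨2 | 1⟩
  {3,4}:  v_{3} + v_{4} = v_{2} + v_{5}  ⟹  sig = ⟨2 | 1 1⟩
  {1,3}:  v_{1} + v_{3} = 2·v_{0}  ⟹  sig = ⟨2 | 2⟩
  {2,3}:  v_{2} + v_{3} = 2·v_{5}  ⟹  sig = ⟨2 | 2⟩
  {4,5}:  v_{4} + v_{5} = 2·v_{2}  ⟹  sig = ⟨2 | 2⟩

so the primitive-relation signature multiset is
{ ⟨2 | 0⟩ ×2,  ⟨2 | 1⟩ ×8,  ⟨2 | 1 1⟩,  ⟨2 | 2⟩ ×3 }


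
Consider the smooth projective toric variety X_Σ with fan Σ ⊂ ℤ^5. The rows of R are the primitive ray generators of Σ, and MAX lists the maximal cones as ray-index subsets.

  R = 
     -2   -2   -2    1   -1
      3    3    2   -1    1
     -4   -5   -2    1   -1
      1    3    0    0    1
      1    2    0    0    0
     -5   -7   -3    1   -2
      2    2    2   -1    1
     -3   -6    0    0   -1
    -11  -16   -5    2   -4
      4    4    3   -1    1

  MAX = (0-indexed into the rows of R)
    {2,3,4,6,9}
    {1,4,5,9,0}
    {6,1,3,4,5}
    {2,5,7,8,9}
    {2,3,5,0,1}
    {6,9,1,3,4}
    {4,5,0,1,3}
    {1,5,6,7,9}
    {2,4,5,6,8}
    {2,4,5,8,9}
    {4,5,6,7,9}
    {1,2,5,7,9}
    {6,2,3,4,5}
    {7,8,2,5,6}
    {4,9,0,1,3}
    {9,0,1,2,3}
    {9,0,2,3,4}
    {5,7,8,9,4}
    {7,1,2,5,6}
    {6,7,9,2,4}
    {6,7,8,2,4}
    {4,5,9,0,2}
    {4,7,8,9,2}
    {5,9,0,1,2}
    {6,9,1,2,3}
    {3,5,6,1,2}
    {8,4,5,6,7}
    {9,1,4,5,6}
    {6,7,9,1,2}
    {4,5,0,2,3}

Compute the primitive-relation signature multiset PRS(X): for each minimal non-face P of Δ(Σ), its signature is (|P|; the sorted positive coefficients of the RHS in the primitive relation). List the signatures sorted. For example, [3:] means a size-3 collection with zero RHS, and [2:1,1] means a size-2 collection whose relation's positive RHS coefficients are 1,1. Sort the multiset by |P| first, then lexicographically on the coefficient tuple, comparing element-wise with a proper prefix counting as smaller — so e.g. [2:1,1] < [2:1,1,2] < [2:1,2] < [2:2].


Minimal non-faces — 12 found among 10 rays, 30 max cones:

  {0,6}:  v_{0} + v_{6} = 0  →  sig = [2:]
  {1,8}:  v_{1} + v_{8} = v_{5} + v_{7}  →  sig = [2:1,1]
  {3,7}:  v_{3} + v_{7} = v_{2} + v_{6}  →  sig = [2:1,1]
  {0,7}:  v_{0} + v_{7} = v_{2} + v_{5} + v_{9}  →  sig = [2:1,1,1]
  {3,8}:  v_{3} + v_{8} = 2·v_{2} + v_{4} + v_{5} + v_{6}  →  sig = [2:1,1,1,2]
  {0,8}:  v_{0} + v_{8} = 2·v_{2} + v_{4} + 2·v_{5} + v_{9}  →  sig = [2:1,1,2,2]
  {1,2,4}:  v_{1} + v_{2} + v_{4} = 0  →  sig = [3:]
  {3,5,9}:  v_{3} + v_{5} + v_{9} = 0  →  sig = [3:]
  {1,4,7}:  v_{1} + v_{4} + v_{7} = v_{5} + v_{6} + v_{9}  →  sig = [3:1,1,1]
  {6,8,9}:  v_{6} + v_{8} + v_{9} = v_{4} + 2·v_{7}  →  sig = [3:1,2]
  {2,4,5,7}:  v_{2} + v_{4} + v_{5} + v_{7} = v_{8}  →  sig = [4:1]
  {2,5,6,9}:  v_{2} + v_{5} + v_{6} + v_{9} = v_{7}  →  sig = [4:1]

Sorted signature multiset PRS(X):
    [2:]
    [2:1,1]
    [2:1,1]
    [2:1,1,1]
    [2:1,1,1,2]
    [2:1,1,2,2]
    [3:]
    [3:]
    [3:1,1,1]
    [3:1,2]
    [4:1]
    [4:1]


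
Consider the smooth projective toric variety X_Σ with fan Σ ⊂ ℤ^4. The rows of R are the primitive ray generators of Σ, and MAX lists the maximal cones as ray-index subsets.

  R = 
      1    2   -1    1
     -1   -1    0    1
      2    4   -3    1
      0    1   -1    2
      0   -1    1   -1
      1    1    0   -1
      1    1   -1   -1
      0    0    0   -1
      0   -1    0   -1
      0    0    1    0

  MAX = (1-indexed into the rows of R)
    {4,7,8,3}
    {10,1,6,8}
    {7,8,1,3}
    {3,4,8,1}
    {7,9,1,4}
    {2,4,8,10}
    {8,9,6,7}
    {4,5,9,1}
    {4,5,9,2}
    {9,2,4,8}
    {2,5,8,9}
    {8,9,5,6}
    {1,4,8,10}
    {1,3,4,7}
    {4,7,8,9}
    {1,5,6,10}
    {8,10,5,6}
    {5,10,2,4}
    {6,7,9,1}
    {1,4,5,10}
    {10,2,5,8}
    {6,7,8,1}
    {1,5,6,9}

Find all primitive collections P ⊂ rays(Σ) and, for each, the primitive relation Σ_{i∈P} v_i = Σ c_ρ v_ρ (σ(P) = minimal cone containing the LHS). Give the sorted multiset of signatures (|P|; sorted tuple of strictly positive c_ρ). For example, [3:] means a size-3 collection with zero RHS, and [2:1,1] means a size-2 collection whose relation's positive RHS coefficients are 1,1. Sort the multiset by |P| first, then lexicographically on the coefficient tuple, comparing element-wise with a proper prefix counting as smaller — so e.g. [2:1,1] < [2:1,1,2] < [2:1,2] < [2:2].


The 16 primitive collections of Σ (r=10, n=4):

  {2,6}:  v_{2} + v_{6} = 0  ⇒ sig = [2:]
  {1,2}:  v_{1} + v_{2} = v_{4}  ⇒ sig = [2:1]
  {4,6}:  v_{4} + v_{6} = v_{1}  ⇒ sig = [2:1]
  {7,10}:  v_{7} + v_{10} = v_{6}  ⇒ sig = [2:1]
  {9,10}:  v_{9} + v_{10} = v_{5}  ⇒ sig = [2:1]
  {3,5}:  v_{3} + v_{5} = v_{1} + v_{7}  ⇒ sig = [2:1,1]
  {5,7}:  v_{5} + v_{7} = v_{6} + v_{9}  ⇒ sig = [2:1,1]
  {2,7}:  v_{2} + v_{7} = v_{4} + v_{8} + v_{9}  ⇒ sig = [2:1,1,1]
  {2,3}:  v_{2} + v_{3} = 2·v_{4} + v_{7} + v_{8}  ⇒ sig = [2:1,1,2]
  {3,6}:  v_{3} + v_{6} = 2·v_{1} + v_{7} + v_{8}  ⇒ sig = [2:1,1,2]
  {3,9}:  v_{3} + v_{9} = v_{4} + 2·v_{7}  ⇒ sig = [2:1,2]
  {3,10}:  v_{3} + v_{10} = 2·v_{1} + v_{8}  ⇒ sig = [2:1,2]
  {4,5,8}:  v_{4} + v_{5} + v_{8} = 0  ⇒ sig = [3:]
  {1,5,8}:  v_{1} + v_{5} + v_{8} = v_{6}  ⇒ sig = [3:1]
  {1,8,9}:  v_{1} + v_{8} + v_{9} = v_{7}  ⇒ sig = [3:1]
  {1,4,7,8}:  v_{1} + v_{4} + v_{7} + v_{8} = v_{3}  ⇒ sig = [4:1]

Signatures (|P|; sorted positive RHS coefficients), sorted:
[[2:], [2:1], [2:1], [2:1], [2:1], [2:1,1], [2:1,1], [2:1,1,1], [2:1,1,2], [2:1,1,2], [2:1,2], [2:1,2], [3:], [3:1], [3:1], [4:1]]


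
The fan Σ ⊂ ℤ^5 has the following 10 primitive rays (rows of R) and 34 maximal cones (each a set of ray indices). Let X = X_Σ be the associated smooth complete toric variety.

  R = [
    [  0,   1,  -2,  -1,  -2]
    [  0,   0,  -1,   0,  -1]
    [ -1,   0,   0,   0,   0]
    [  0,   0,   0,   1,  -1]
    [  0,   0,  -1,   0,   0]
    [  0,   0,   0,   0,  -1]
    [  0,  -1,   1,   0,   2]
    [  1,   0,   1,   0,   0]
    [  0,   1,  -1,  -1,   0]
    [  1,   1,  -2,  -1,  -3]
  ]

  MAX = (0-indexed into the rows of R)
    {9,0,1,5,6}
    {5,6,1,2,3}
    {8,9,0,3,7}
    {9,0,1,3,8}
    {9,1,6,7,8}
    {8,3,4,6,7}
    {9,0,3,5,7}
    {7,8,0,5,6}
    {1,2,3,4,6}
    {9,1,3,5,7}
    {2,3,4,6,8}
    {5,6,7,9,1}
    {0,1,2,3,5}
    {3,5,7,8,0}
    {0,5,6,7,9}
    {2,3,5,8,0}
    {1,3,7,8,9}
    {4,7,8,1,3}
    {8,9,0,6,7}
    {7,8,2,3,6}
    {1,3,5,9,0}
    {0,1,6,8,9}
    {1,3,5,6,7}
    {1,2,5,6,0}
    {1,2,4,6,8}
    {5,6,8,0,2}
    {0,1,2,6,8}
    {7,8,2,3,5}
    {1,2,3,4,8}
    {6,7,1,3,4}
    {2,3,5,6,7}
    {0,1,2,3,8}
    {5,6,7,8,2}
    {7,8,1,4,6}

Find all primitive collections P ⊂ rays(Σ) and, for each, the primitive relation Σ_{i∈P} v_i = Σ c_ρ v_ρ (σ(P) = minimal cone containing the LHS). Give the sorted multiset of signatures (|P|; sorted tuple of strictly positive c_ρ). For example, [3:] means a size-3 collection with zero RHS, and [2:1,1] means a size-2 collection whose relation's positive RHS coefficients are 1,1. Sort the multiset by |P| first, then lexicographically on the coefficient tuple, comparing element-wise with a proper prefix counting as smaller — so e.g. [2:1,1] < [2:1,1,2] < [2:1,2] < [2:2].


|primitive collections| = 14. Relations:

  {4,5}:  v_{4} + v_{5} = v_{1} ; sig = [2:1]
  {2,9}:  v_{2} + v_{9} = v_{0} + v_{5} ; sig = [2:1,1]
  {4,9}:  v_{4} + v_{9} = 3·v_{1} + v_{7} + v_{8} ; sig = [2:1,1,3]
  {0,4}:  v_{0} + v_{4} = 2·v_{1} + v_{8} ; sig = [2:1,2]
  {2,4,7}:  v_{2} + v_{4} + v_{7} = 0 ; sig = [3:]
  {0,1,7}:  v_{0} + v_{1} + v_{7} = v_{9} ; sig = [3:1]
  {0,3,6}:  v_{0} + v_{3} + v_{6} = v_{1} ; sig = [3:1]
  {1,2,7}:  v_{1} + v_{2} + v_{7} = v_{5} ; sig = [3:1]
  {1,5,8}:  v_{1} + v_{5} + v_{8} = v_{0} ; sig = [3:1]
  {0,2,7}:  v_{0} + v_{2} + v_{7} = 2·v_{5} + v_{8} ; sig = [3:1,2]
  {3,6,9}:  v_{3} + v_{6} + v_{9} = 2·v_{1} + v_{7} ; sig = [3:1,2]
  {5,8,9}:  v_{5} + v_{8} + v_{9} = 2·v_{0} + v_{7} ; sig = [3:1,2]
  {3,5,6,8}:  v_{3} + v_{5} + v_{6} + v_{8} = 0 ; sig = [4:]
  {1,3,6,8}:  v_{1} + v_{3} + v_{6} + v_{8} = v_{4} ; sig = [4:1]

Sorted signature multiset PRS(X):
    [2:1]
    [2:1,1]
    [2:1,1,3]
    [2:1,2]
    [3:]
    [3:1]
    [3:1]
    [3:1]
    [3:1]
    [3:1,2]
    [3:1,2]
    [3:1,2]
    [4:]
    [4:1]


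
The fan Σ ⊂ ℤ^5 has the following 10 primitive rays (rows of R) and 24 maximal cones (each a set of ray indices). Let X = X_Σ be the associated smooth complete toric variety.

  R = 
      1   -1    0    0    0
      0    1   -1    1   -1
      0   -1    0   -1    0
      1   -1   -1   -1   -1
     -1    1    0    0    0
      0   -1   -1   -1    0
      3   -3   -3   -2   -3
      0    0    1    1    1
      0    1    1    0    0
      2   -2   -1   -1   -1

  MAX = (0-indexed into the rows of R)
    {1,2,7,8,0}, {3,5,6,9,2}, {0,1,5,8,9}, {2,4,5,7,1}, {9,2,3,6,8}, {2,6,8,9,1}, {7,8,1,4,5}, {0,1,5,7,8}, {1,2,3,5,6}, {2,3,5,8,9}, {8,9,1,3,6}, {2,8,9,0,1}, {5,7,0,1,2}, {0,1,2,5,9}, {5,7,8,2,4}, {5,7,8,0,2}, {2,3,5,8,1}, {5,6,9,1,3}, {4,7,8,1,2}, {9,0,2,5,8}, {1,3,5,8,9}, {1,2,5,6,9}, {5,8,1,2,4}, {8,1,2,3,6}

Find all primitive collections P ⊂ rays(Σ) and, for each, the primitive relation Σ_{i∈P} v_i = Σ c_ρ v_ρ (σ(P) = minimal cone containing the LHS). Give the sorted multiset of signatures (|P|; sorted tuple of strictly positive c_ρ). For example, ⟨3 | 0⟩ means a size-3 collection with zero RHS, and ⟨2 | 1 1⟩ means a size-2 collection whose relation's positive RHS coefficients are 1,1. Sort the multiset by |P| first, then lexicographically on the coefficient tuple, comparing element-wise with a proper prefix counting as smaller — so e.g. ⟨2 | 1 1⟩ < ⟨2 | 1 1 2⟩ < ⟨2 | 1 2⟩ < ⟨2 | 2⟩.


|primitive collections| = 14. Relations:

  {0,4}:  v_{0} + v_{4} = 0  ⇒ sig = ⟨2 | 0⟩
  {0,3}:  v_{0} + v_{3} = v_{9}  ⇒ sig = ⟨2 | 1⟩
  {3,7}:  v_{3} + v_{7} = v_{0}  ⇒ sig = ⟨2 | 1⟩
  {4,9}:  v_{4} + v_{9} = v_{3}  ⇒ sig = ⟨2 | 1⟩
  {3,4}:  v_{3} + v_{4} = v_{1} + v_{2} + v_{5} + v_{8}  ⇒ sig = ⟨2 | 1 1 1 1⟩
  {6,7}:  v_{6} + v_{7} = v_{0} + v_{1} + v_{2} + v_{9}  ⇒ sig = ⟨2 | 1 1 1 1⟩
  {0,6}:  v_{0} + v_{6} = v_{1} + v_{2} + 2·v_{9}  ⇒ sig = ⟨2 | 1 1 2⟩
  {4,6}:  v_{4} + v_{6} = v_{1} + v_{2} + 2·v_{3}  ⇒ sig = ⟨2 | 1 1 2⟩
  {7,9}:  v_{7} + v_{9} = 2·v_{0}  ⇒ sig = ⟨2 | 2⟩
  {5,6,8}:  v_{5} + v_{6} + v_{8} = 3·v_{3}  ⇒ sig = ⟨3 | 3⟩
  {1,2,3,9}:  v_{1} + v_{2} + v_{3} + v_{9} = v_{6}  ⇒ sig = ⟨4 | 1⟩
  {1,2,5,7,8}:  v_{1} + v_{2} + v_{5} + v_{7} + v_{8} = 0  ⇒ sig = ⟨5 | 0⟩
  {0,1,2,5,8}:  v_{0} + v_{1} + v_{2} + v_{5} + v_{8} = v_{3}  ⇒ sig = ⟨5 | 1⟩
  {1,2,5,8,9}:  v_{1} + v_{2} + v_{5} + v_{8} + v_{9} = 2·v_{3}  ⇒ sig = ⟨5 | 2⟩

Hence PRS(X_Σ) =
[⟨2 | 0⟩, ⟨2 | 1⟩, ⟨2 | 1⟩, ⟨2 | 1⟩, ⟨2 | 1 1 1 1⟩, ⟨2 | 1 1 1 1⟩, ⟨2 | 1 1 2⟩, ⟨2 | 1 1 2⟩, ⟨2 | 2⟩, ⟨3 | 3⟩, ⟨4 | 1⟩, ⟨5 | 0⟩, ⟨5 | 1⟩, ⟨5 | 2⟩]


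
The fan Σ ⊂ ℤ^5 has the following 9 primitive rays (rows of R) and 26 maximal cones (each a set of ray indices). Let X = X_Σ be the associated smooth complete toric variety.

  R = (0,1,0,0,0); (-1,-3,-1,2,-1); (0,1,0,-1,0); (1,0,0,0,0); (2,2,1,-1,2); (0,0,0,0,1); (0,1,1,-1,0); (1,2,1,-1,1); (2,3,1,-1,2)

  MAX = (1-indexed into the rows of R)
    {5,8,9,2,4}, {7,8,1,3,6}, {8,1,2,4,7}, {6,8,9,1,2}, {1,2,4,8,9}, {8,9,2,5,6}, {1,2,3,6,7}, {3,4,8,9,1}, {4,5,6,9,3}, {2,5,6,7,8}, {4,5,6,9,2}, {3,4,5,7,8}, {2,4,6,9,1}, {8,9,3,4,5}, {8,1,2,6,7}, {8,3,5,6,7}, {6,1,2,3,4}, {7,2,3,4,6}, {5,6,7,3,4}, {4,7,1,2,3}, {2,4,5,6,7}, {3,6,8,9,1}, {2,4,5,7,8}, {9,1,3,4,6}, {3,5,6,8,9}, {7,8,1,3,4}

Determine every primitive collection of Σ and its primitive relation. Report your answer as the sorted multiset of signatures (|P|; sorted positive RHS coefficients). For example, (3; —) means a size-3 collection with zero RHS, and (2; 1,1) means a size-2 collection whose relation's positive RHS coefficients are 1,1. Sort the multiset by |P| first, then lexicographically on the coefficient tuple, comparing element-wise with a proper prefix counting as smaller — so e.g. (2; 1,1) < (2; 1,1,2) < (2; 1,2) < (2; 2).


7 collections generate NE(X_Σ); each relation:

  P={1,5}:  v_{1} + v_{5} = v_{9}  ⇒ sig = (2; 1)
  P={7,9}:  v_{7} + v_{9} = 2·v_{8}  ⇒ sig = (2; 2)
  P={2,3,8}:  v_{2} + v_{3} + v_{8} = 0  ⇒ sig = (3; —)
  P={4,6,8}:  v_{4} + v_{6} + v_{8} = v_{5}  ⇒ sig = (3; 1)
  P={2,3,5}:  v_{2} + v_{3} + v_{5} = v_{4} + v_{6}  ⇒ sig = (3; 1,1)
  P={2,3,9}:  v_{2} + v_{3} + v_{9} = v_{1} + v_{4} + v_{6}  ⇒ sig = (3; 1,1,1)
  P={1,4,6,7}:  v_{1} + v_{4} + v_{6} + v_{7} = v_{8}  ⇒ sig = (4; 1)

so the primitive-relation signature multiset is
    |P|=2: 2 collections, coeffs (1), (2)
    |P|=3: 4 collections, coeffs (), (1), (1,1), (1,1,1)
    |P|=4: 1 collection, coeffs (1)


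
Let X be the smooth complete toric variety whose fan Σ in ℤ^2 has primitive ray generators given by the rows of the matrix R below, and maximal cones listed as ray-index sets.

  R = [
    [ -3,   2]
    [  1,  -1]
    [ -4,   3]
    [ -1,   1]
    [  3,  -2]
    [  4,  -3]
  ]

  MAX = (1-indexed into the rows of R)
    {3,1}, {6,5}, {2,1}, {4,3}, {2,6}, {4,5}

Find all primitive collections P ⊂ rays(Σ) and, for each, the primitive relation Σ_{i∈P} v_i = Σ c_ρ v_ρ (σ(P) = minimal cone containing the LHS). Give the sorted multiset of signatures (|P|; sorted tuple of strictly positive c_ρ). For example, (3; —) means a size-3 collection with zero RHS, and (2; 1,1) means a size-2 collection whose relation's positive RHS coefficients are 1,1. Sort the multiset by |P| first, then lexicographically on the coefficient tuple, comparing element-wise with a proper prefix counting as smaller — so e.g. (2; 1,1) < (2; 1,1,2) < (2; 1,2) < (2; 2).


9 minimal non-faces of Δ(Σ) (on 6 rays):

  • {1,5}:  v_{1} + v_{5} = 0  →  sig = (2; —)
  • {2,4}:  v_{2} + v_{4} = 0  →  sig = (2; —)
  • {3,6}:  v_{3} + v_{6} = 0  →  sig = (2; —)
  • {1,4}:  v_{1} + v_{4} = v_{3}  →  sig = (2; 1)
  • {1,6}:  v_{1} + v_{6} = v_{2}  →  sig = (2; 1)
  • {2,3}:  v_{2} + v_{3} = v_{1}  →  sig = (2; 1)
  • {2,5}:  v_{2} + v_{5} = v_{6}  →  sig = (2; 1)
  • {3,5}:  v_{3} + v_{5} = v_{4}  →  sig = (2; 1)
  • {4,6}:  v_{4} + v_{6} = v_{5}  →  sig = (2; 1)

Signatures (|P|; sorted positive RHS coefficients), sorted:
    |P|=2: 9 collections, coeffs (), (), (), (1), (1), (1), (1), (1), (1)


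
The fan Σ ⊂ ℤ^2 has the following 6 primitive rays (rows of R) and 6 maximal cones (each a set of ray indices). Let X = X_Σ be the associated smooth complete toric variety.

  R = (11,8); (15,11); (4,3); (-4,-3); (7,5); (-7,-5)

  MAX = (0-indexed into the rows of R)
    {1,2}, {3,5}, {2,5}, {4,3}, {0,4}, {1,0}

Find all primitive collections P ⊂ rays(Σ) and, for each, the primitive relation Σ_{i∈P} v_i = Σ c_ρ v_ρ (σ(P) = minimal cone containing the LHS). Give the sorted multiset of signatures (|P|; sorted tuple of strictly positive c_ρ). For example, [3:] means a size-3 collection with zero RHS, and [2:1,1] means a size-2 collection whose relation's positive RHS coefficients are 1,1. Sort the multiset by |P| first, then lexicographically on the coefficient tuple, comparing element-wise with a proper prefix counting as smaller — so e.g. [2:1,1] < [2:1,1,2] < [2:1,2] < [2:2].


|primitive collections| = 9. Relations:

  P = {2,3}:  v_{2} + v_{3} = 0  ⇒ sig = [2:]
  P = {4,5}:  v_{4} + v_{5} = 0  ⇒ sig = [2:]
  P = {0,2}:  v_{0} + v_{2} = v_{1}  ⇒ sig = [2:1]
  P = {0,3}:  v_{0} + v_{3} = v_{4}  ⇒ sig = [2:1]
  P = {0,5}:  v_{0} + v_{5} = v_{2}  ⇒ sig = [2:1]
  P = {1,3}:  v_{1} + v_{3} = v_{0}  ⇒ sig = [2:1]
  P = {2,4}:  v_{2} + v_{4} = v_{0}  ⇒ sig = [2:1]
  P = {1,4}:  v_{1} + v_{4} = 2·v_{0}  ⇒ sig = [2:2]
  P = {1,5}:  v_{1} + v_{5} = 2·v_{2}  ⇒ sig = [2:2]

Hence PRS(X_Σ) =
[[2:], [2:], [2:1], [2:1], [2:1], [2:1], [2:1], [2:2], [2:2]]


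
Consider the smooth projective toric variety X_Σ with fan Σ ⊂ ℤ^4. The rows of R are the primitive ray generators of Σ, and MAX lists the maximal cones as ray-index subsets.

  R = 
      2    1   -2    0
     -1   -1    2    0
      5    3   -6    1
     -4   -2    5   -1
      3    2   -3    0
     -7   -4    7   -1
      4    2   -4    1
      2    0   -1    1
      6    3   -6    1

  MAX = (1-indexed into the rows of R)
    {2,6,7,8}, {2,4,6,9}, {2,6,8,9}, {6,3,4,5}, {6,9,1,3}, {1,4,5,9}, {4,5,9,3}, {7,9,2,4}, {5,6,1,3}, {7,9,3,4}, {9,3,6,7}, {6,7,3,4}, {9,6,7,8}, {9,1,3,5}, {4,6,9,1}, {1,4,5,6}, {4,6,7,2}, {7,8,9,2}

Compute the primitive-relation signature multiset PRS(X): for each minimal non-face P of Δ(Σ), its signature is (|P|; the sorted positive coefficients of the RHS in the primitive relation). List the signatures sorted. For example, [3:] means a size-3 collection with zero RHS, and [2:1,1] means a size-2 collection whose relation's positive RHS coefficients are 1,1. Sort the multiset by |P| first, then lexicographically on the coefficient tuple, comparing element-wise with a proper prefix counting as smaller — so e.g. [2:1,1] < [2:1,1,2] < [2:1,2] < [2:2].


|primitive collections| = 14. Relations:

  • {1,7}:  v_{1} + v_{7} = v_{9}  →  sig = [2:1]
  • {2,3}:  v_{2} + v_{3} = v_{7}  →  sig = [2:1]
  • {2,5}:  v_{2} + v_{5} = v_{4} + v_{9}  →  sig = [2:1,1]
  • {5,8}:  v_{5} + v_{8} = v_{2} + v_{9}  →  sig = [2:1,1]
  • {5,7}:  v_{5} + v_{7} = v_{3} + v_{4} + v_{9}  →  sig = [2:1,1,1]
  • {1,2}:  v_{1} + v_{2} = v_{4} + v_{6} + 2·v_{9}  →  sig = [2:1,1,2]
  • {1,8}:  v_{1} + v_{8} = v_{2} + v_{6} + 2·v_{9}  →  sig = [2:1,1,2]
  • {3,8}:  v_{3} + v_{8} = v_{6} + 2·v_{7} + v_{9}  →  sig = [2:1,1,2]
  • {4,8}:  v_{4} + v_{8} = 2·v_{2}  →  sig = [2:2]
  • {1,3,4}:  v_{1} + v_{3} + v_{4} = v_{5}  →  sig = [3:1]
  • {5,6,9}:  v_{5} + v_{6} + v_{9} = v_{1}  →  sig = [3:1]
  • {3,4,6,9}:  v_{3} + v_{4} + v_{6} + v_{9} = 0  →  sig = [4:]
  • {2,6,7,9}:  v_{2} + v_{6} + v_{7} + v_{9} = v_{8}  →  sig = [4:1]
  • {4,6,7,9}:  v_{4} + v_{6} + v_{7} + v_{9} = v_{2}  →  sig = [4:1]

Signatures (|P|; sorted positive RHS coefficients), sorted:
[[2:1], [2:1], [2:1,1], [2:1,1], [2:1,1,1], [2:1,1,2], [2:1,1,2], [2:1,1,2], [2:2], [3:1], [3:1], [4:], [4:1], [4:1]]
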